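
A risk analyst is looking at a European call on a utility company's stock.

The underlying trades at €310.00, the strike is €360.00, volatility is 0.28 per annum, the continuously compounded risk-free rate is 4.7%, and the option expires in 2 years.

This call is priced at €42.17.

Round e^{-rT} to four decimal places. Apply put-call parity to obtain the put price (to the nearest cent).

exp(−rT) = exp(−0.047·2) = 0.9103
Put-call parity: C − P = S − K·e^(−rT) = 310 − 360·0.9103 = 310 − 327.7080 = -17.7080
P = C − (C − P) = 42.17 − (-17.7080) = 59.8780

€59.88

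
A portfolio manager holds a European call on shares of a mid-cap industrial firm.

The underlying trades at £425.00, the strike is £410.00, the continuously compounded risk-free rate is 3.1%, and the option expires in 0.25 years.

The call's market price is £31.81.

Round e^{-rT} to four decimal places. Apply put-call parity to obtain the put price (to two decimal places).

e^(−rT) = e^(−0.031·0.25) = 0.9923
Put-call parity: C − P = S − K·e^(−rT) = 425 − 410·0.9923 = 425 − 406.8430 = 18.1570
P = C − (C − P) = 31.81 − (18.1570) = 13.6530

£13.65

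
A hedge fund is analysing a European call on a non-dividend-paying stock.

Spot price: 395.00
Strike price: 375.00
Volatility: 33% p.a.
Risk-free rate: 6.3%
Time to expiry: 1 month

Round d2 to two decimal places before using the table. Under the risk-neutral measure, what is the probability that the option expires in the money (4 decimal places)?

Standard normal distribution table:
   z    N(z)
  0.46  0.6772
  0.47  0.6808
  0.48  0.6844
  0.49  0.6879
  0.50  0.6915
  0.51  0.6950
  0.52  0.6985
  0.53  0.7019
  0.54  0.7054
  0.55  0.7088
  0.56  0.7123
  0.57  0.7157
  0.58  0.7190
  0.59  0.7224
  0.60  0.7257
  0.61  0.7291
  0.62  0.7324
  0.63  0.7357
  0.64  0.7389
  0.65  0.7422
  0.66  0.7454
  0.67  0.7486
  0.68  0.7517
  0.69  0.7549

T = 0.08333;  σ√T = 0.0953
ln(S/K) + (r + σ²/2)T = ln(395/375) + (0.063 + 0.33²/2)·0.08333 = 0.0520 + 0.0098 = 0.0617
d₁ = 0.0617 / 0.0953 = 0.6482 which rounds to 0.65
d₂ = d₁ − σ√T = 0.6482 − 0.0953 = 0.5529 which rounds to 0.55
Pr(exercise) under Q = N(d₂) = 0.7088

0.7088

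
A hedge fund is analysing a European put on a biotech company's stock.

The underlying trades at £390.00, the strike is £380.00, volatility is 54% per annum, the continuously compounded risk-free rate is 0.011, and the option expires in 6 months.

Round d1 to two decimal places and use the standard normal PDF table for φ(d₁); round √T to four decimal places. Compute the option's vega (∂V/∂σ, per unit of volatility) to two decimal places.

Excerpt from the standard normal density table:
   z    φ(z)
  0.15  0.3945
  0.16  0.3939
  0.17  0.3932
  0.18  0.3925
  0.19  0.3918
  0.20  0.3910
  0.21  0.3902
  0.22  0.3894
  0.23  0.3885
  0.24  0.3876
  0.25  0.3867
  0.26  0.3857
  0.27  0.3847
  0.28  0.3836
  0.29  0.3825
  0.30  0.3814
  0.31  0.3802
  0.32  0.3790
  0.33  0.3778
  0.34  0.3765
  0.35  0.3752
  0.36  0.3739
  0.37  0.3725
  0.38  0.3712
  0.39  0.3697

σ√T = 0.54·√0.5 = 0.3818
d₁ = [ln(390/380) + (0.011 + ½·0.54²)·0.5] / (σ√T) = (0.0260 + 0.0784) / 0.3818 = 0.2734 ≈ 0.27
√T = √0.5 = 0.7071
φ(d₁) = φ(0.27) = 0.3847
vega = S·φ(d₁)·√T = 390·0.3847·0.7071 = 106.0883

106.09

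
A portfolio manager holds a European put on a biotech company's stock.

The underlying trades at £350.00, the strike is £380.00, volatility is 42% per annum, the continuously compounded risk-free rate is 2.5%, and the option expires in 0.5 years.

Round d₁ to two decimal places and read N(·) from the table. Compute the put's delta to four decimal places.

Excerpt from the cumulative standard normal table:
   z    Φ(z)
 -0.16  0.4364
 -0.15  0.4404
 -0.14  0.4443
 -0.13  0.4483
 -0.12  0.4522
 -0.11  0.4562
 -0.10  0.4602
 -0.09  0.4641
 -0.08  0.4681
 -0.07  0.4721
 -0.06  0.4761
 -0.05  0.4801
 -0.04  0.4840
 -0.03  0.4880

T = 0.5;  σ√T = 0.2970
ln(S/K) + (r + σ²/2)T = ln(350/380) + (0.025 + 0.42²/2)·0.5 = -0.0822 + 0.0566 = -0.0256
d₁ = -0.0256 / 0.2970 = -0.0863 → -0.09
N(d₁) = N(-0.09) = 0.4641
Δ_put = N(d₁) − 1 = 0.4641 − 1 = -0.5359

-0.5359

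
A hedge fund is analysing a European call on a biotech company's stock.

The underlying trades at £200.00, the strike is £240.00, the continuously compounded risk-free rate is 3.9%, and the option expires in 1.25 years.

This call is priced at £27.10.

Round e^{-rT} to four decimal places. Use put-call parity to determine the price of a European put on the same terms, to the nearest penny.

exp(−rT) = exp(−0.039·1.25) = 0.9524
Put-call parity: C − P = S − K·e^(−rT) = 200 − 240·0.9524 = 200 − 228.5760 = -28.5760
P = C − (C − P) = 27.10 − (-28.5760) = 55.6760

£55.68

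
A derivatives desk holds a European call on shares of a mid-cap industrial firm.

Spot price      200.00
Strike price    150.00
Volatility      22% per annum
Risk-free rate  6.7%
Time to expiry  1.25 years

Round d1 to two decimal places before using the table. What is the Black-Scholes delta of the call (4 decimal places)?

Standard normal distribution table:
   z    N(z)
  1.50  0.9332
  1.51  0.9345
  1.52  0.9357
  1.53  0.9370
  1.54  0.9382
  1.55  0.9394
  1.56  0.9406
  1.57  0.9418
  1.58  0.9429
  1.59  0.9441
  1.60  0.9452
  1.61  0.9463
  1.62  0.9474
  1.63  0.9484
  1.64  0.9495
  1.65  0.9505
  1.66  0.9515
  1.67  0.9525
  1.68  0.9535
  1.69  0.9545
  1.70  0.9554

0.9484

σ√T = 0.22 × 1.1180 = 0.2460
ln(S/K) + (r + σ²/2)T = ln(200/150) + (0.067 + 0.22²/2)·1.25 = 0.2877 + 0.1140 = 0.4017
d₁ = 0.4017 / 0.2460 = 1.6331 ⇒ 1.63
N(d₁) = N(1.63) = 0.9484
Δ_call = N(d₁) = 0.9484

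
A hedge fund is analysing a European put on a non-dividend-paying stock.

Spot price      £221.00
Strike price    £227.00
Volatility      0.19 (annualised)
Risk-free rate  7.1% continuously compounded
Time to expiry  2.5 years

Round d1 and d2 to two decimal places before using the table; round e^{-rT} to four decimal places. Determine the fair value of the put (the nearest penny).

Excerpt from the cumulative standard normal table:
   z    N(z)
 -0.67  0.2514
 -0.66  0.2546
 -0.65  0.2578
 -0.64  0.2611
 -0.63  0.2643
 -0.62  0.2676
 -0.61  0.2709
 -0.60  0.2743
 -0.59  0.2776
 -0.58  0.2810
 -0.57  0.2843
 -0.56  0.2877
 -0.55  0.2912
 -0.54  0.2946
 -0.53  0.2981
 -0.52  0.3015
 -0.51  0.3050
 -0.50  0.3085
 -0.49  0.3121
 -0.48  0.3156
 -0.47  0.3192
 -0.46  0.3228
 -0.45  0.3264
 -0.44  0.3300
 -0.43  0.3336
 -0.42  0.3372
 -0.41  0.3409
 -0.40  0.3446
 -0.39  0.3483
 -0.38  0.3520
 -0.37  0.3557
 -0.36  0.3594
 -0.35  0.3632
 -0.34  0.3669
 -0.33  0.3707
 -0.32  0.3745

£12.07

σ√T = 0.19 × 1.5811 = 0.3004
d₁ = [ln(221/227) + (0.071 + ½·0.19²)·2.5] / (σ√T) = (-0.0268 + 0.2226) / 0.3004 = 0.6519 which rounds to 0.65
d₂ = 0.6519 − 0.3004 = 0.3515 which rounds to 0.35
e^(−rT) = e^(−0.071·2.5) = 0.8374
N(−d₂) = N(-0.35) = 0.3632;  N(−d₁) = N(-0.65) = 0.2578
P = 227·0.8374·0.3632 − 221·0.2578 = 69.0406 − 56.9738 = 12.0668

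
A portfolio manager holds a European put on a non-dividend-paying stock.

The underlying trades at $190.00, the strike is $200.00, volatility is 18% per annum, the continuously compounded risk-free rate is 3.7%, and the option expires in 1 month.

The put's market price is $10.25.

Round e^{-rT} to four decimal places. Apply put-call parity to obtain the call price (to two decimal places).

$0.87

exp(−rT) = exp(−0.037·0.08333) = 0.9969
Put-call parity: C − P = S − K·e^(−rT) = 190 − 200·0.9969 = 190 − 199.3800 = -9.3800
C = P + (C − P) = 10.25 + (-9.3800) = 0.8700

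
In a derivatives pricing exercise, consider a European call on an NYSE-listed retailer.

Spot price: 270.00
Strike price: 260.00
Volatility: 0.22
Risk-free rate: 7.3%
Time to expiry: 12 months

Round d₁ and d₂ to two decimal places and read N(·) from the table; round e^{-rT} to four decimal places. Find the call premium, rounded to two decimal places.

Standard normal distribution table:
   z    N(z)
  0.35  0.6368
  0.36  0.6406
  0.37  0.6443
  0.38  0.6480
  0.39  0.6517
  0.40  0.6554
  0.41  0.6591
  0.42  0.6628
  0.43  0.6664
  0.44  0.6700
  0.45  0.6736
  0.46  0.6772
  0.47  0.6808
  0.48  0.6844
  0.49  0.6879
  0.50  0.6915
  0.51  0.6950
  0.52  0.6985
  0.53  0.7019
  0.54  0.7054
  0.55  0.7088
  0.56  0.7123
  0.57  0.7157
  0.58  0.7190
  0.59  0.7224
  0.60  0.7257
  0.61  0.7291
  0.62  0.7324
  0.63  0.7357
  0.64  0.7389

T = 1;  σ√T = 0.2200
d₁ = [ln(270/260) + (0.073 + 0.22²/2)·1] / 0.2200 = [0.0377 + 0.0972] / 0.2200 = 0.6134 which rounds to 0.61
d₂ = d₁ − σ√T = 0.6134 − 0.2200 = 0.3934 which rounds to 0.39
e^(−rT) = e^(−0.073·1) = 0.9296
N(d₁) = N(0.61) = 0.7291;  N(d₂) = N(0.39) = 0.6517
C = 270·0.7291 − 260·0.9296·0.6517 = 196.8570 − 157.5133 = 39.3437

39.34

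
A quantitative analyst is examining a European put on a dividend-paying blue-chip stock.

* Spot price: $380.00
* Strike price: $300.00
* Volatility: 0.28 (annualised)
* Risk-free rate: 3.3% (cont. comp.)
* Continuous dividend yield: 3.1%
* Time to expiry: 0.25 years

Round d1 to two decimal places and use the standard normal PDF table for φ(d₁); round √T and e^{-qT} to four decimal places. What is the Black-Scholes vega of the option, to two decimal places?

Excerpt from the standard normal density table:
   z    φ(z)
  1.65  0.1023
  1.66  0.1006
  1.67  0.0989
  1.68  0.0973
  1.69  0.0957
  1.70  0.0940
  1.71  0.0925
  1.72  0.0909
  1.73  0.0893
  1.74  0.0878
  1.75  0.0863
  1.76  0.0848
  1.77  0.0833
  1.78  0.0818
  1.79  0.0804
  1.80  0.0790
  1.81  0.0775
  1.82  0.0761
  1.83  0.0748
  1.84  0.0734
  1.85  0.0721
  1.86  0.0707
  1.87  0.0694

15.99

σ√T = 0.28 × 0.5000 = 0.1400
ln(S/K) + (r − q + σ²/2)T = ln(380/300) + (0.033 − 0.031 + 0.28²/2)·0.25 = 0.2364 + 0.0103 = 0.2467
d₁ = 0.2467 / 0.1400 = 1.7621 → 1.76
√T = √0.25 = 0.5000
φ(d₁) = φ(1.76) = 0.0848
exp(−qT) = exp(−0.031·0.25) = 0.9923
vega = S·exp(−qT)·φ(d₁)·√T = 380·0.9923·0.0848·0.5000 = 15.9879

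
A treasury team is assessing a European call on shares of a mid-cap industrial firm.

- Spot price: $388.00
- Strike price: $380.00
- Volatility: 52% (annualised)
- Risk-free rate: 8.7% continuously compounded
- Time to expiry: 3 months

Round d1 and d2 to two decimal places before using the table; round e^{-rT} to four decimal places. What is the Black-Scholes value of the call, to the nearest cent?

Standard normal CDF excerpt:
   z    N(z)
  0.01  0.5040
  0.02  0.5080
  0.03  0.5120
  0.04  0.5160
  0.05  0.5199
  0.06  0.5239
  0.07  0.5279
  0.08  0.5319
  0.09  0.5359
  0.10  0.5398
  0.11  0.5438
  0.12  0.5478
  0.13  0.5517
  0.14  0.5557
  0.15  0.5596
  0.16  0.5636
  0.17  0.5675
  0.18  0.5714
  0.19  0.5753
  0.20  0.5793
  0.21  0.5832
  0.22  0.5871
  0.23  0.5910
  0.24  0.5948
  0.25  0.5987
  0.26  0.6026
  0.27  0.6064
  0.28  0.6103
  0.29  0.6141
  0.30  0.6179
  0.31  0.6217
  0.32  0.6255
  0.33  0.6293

σ√T = 0.52 × 0.5000 = 0.2600
d₁ = [ln(388/380) + (0.087 + ½·0.52²)·0.25] / (σ√T) = (0.0208 + 0.0556) / 0.2600 = 0.2938 ≈ 0.29
d₂ = 0.2938 − 0.2600 = 0.0338 ≈ 0.03
exp(−rT) = exp(−0.087·0.25) = 0.9785
N(d₁) = N(0.29) = 0.6141;  N(d₂) = N(0.03) = 0.5120
C = 388·0.6141 − 380·0.9785·0.5120 = 238.2708 − 190.3770 = 47.8938

$47.89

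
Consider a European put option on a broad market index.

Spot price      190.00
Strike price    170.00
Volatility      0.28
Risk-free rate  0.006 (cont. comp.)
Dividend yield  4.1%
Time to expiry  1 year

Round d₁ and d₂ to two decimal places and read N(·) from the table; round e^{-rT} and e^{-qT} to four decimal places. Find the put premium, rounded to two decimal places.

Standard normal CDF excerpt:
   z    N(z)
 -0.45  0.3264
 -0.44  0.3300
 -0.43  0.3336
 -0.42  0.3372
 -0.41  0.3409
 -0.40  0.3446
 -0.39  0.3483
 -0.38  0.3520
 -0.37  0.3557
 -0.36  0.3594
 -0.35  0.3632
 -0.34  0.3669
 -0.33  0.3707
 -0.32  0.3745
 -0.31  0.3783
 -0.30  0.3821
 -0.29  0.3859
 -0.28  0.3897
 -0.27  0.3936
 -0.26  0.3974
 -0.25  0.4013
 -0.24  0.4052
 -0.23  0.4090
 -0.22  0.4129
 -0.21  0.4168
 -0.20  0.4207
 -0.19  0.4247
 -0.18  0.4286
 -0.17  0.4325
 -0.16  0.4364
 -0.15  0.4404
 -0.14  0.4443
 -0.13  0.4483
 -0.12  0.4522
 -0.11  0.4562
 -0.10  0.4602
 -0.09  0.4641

13.59

σ√T = 0.28 × 1.0000 = 0.2800
d₁ = [ln(190/170) + (0.006 − 0.041 + ½·0.28²)·1] / (σ√T) = (0.1112 + 0.0042) / 0.2800 = 0.4122 which rounds to 0.41
d₂ = 0.4122 − 0.2800 = 0.1322 which rounds to 0.13
exp(−qT) = exp(−0.041·1) = 0.9598;  exp(−rT) = exp(−0.006·1) = 0.9940
N(−d₂) = N(-0.13) = 0.4483;  N(−d₁) = N(-0.41) = 0.3409
P = 170·0.9940·0.4483 − 190·0.9598·0.3409 = 75.7537 − 62.1672 = 13.5865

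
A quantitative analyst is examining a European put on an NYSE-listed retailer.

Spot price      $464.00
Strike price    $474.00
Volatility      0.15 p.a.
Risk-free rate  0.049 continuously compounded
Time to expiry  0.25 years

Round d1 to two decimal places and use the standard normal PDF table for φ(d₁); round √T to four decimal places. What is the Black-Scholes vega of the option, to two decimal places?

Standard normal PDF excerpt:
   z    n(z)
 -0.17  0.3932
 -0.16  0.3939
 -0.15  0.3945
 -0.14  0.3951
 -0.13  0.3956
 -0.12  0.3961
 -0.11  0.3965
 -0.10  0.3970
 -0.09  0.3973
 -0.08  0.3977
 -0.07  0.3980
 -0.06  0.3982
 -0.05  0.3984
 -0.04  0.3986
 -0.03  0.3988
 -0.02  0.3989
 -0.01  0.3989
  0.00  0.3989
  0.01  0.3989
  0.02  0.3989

92.27

T = 0.25;  σ√T = 0.0750
d₁ = [ln(464/474) + (0.049 + ½·0.15²)·0.25] / (σ√T) = (-0.0213 + 0.0151) / 0.0750 = -0.0835 which rounds to -0.08
√T = √0.25 = 0.5000
φ(d₁) = φ(-0.08) = 0.3977
vega = S·φ(d₁)·√T = 464·0.3977·0.5000 = 92.2664
(The call has the same vega.)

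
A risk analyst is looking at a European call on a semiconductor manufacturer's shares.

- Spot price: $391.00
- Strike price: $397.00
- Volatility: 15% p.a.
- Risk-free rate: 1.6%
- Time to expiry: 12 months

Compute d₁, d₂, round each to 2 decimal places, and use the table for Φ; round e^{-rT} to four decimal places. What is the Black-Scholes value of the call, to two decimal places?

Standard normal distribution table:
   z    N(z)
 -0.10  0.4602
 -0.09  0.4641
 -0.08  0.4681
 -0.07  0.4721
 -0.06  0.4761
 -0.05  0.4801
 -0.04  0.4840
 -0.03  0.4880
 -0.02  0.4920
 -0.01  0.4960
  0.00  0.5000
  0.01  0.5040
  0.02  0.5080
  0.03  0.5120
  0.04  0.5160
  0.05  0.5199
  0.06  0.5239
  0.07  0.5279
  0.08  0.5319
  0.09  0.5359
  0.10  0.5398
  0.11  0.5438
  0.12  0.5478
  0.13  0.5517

T = 1;  σ√T = 0.1500
d₁ = [ln(391/397) + (0.016 + ½·0.15²)·1] / (σ√T) = (-0.0152 + 0.0272) / 0.1500 = 0.0801 which rounds to 0.08
d₂ = 0.0801 − 0.1500 = -0.0699 which rounds to -0.07
e^(−rT) = e^(−0.016·1) = 0.9841
N(d₁) = N(0.08) = 0.5319;  N(d₂) = N(-0.07) = 0.4721
C = 391·0.5319 − 397·0.9841·0.4721 = 207.9729 − 184.4437 = 23.5292

$23.53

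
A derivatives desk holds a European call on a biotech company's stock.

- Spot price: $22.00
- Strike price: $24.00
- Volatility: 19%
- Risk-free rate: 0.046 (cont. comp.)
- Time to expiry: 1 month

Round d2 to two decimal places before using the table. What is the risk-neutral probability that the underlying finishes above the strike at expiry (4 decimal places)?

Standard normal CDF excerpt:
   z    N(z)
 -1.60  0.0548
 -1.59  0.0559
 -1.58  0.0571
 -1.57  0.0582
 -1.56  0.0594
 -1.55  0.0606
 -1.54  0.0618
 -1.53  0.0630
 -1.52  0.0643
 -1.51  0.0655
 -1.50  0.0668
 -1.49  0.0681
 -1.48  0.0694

σ√T = 0.19·√0.08333 = 0.0548
d₁ = [ln(22/24) + (0.046 + ½·0.19²)·0.08333] / (σ√T) = (-0.0870 + 0.0053) / 0.0548 = -1.4891 ≈ -1.49
d₂ = -1.4891 − 0.0548 = -1.5439 ≈ -1.54
Pr(exercise) under Q = N(d₂) = 0.0618

0.0618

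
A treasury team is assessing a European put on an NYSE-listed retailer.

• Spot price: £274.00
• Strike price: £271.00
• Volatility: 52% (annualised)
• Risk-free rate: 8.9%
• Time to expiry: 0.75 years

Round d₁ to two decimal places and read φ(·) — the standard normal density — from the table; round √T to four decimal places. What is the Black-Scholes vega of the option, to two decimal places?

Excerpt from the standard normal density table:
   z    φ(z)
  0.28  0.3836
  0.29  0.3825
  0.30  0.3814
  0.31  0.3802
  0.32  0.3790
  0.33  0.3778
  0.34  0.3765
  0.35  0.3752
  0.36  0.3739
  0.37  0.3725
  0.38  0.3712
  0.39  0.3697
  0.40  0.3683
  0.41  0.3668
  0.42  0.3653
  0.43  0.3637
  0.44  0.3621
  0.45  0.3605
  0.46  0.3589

87.39

σ√T = 0.52·√0.75 = 0.4503
d₁ = [ln(274/271) + (0.089 + 0.52²/2)·0.75] / 0.4503 = [0.0110 + 0.1682] / 0.4503 = 0.3978 ≈ 0.40
√T = √0.75 = 0.8660
φ(d₁) = φ(0.40) = 0.3683
vega = S·φ(d₁)·√T = 274·0.3683·0.8660 = 87.3917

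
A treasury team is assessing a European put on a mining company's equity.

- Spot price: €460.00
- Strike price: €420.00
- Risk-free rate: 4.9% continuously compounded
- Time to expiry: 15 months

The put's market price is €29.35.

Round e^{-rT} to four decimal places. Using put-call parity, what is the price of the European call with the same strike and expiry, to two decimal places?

exp(−rT) = exp(−0.049·1.25) = 0.9406
Put-call parity: C − P = S − K·e^(−rT) = 460 − 420·0.9406 = 460 − 395.0520 = 64.9480
C = P + (C − P) = 29.35 + (64.9480) = 94.2980

€94.30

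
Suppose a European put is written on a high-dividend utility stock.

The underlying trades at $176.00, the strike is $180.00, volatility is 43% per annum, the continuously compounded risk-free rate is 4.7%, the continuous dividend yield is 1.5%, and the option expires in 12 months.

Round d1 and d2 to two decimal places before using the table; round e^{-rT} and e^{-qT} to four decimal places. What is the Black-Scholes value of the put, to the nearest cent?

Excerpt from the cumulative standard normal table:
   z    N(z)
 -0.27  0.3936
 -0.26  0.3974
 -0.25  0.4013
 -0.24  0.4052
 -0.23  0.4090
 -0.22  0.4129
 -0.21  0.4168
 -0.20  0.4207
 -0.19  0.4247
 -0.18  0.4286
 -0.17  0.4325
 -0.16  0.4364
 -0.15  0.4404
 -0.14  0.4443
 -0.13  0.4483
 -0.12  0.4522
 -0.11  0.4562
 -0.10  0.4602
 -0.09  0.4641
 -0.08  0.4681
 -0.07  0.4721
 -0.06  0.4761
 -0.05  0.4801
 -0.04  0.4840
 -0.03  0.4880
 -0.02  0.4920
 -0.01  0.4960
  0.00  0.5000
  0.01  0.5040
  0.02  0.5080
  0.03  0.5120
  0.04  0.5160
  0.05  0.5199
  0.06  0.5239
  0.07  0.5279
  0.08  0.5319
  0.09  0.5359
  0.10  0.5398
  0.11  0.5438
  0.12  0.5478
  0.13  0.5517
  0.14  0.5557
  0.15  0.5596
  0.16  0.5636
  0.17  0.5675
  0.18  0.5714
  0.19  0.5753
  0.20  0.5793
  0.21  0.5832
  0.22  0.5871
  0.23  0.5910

σ√T = 0.43 × 1.0000 = 0.4300
d₁ = [ln(176/180) + (0.047 − 0.015 + 0.43²/2)·1] / 0.4300 = [-0.0225 + 0.1244] / 0.4300 = 0.2372 ≈ 0.24
d₂ = d₁ − σ√T = 0.2372 − 0.4300 = -0.1928 ≈ -0.19
exp(−qT) = exp(−0.015·1) = 0.9851;  exp(−rT) = exp(−0.047·1) = 0.9541
N(−d₂) = N(0.19) = 0.5753;  N(−d₁) = N(-0.24) = 0.4052
P = 180·0.9541·0.5753 − 176·0.9851·0.4052 = 98.8009 − 70.2526 = 28.5483

$28.55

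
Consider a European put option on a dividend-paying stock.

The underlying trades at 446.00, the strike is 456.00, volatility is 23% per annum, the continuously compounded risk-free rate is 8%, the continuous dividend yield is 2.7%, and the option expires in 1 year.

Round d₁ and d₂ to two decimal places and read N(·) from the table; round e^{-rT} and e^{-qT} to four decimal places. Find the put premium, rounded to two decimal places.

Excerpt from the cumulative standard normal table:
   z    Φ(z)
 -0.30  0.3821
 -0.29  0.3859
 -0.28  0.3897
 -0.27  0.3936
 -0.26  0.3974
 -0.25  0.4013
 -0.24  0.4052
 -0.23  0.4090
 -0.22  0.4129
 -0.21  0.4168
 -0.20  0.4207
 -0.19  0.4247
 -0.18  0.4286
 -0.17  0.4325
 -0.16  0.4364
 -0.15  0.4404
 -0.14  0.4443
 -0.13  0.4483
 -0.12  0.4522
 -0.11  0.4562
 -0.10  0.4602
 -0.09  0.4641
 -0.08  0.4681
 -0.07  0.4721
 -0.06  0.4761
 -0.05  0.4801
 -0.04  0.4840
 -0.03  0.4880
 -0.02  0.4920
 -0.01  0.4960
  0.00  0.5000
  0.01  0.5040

32.88

T = 1;  σ√T = 0.2300
d₁ = [ln(446/456) + (0.08 − 0.027 + ½·0.23²)·1] / (σ√T) = (-0.0222 + 0.0795) / 0.2300 = 0.2490 ⇒ 0.25
d₂ = 0.2490 − 0.2300 = 0.0190 ⇒ 0.02
exp(−qT) = exp(−0.027·1) = 0.9734;  exp(−rT) = exp(−0.08·1) = 0.9231
N(−d₂) = N(-0.02) = 0.4920;  N(−d₁) = N(-0.25) = 0.4013
P = 456·0.9231·0.4920 − 446·0.9734·0.4013 = 207.0993 − 174.2189 = 32.8804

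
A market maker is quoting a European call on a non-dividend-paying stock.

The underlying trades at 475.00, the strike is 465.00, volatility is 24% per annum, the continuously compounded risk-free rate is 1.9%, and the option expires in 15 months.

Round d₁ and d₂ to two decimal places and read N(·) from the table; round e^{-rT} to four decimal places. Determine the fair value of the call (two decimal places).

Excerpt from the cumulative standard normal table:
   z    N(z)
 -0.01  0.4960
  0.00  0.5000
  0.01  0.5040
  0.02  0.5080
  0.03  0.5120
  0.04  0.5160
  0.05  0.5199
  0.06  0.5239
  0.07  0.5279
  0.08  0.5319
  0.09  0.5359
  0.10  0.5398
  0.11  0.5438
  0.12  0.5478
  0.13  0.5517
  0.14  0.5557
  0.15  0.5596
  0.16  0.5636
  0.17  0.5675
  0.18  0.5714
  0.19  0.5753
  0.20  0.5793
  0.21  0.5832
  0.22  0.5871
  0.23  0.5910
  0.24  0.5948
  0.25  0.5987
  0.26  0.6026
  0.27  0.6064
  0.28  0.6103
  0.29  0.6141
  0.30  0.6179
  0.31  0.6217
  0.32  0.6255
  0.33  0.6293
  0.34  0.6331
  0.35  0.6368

σ√T = 0.24 × 1.1180 = 0.2683
ln(S/K) + (r + σ²/2)T = ln(475/465) + (0.019 + 0.24²/2)·1.25 = 0.0213 + 0.0597 = 0.0810
d₁ = 0.0810 / 0.2683 = 0.3020 which rounds to 0.30
d₂ = d₁ − σ√T = 0.3020 − 0.2683 = 0.0336 which rounds to 0.03
e^(−rT) = e^(−0.019·1.25) = 0.9765
C = 475·N(0.30) − 465·0.9765·N(0.03) = 475·0.6179 − 465·0.9765·0.5120 = 293.5025 − 232.4851 = 61.0174

61.02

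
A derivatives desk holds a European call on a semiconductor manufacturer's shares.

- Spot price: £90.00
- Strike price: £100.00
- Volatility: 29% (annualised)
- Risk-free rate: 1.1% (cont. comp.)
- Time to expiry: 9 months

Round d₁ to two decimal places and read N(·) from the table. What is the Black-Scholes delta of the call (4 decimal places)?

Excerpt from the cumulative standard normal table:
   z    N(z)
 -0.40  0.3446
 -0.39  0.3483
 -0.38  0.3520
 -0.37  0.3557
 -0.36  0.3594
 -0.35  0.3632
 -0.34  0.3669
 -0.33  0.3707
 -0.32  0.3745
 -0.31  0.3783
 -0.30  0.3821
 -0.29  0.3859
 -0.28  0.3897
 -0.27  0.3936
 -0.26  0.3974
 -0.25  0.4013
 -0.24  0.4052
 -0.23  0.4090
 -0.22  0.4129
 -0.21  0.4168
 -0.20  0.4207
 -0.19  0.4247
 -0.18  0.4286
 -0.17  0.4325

σ√T = 0.29·√0.75 = 0.2511
d₁ = [ln(90/100) + (0.011 + 0.29²/2)·0.75] / 0.2511 = [-0.1054 + 0.0398] / 0.2511 = -0.2611 → -0.26
N(d₁) = N(-0.26) = 0.3974
Δ_call = N(d₁) = 0.3974

0.3974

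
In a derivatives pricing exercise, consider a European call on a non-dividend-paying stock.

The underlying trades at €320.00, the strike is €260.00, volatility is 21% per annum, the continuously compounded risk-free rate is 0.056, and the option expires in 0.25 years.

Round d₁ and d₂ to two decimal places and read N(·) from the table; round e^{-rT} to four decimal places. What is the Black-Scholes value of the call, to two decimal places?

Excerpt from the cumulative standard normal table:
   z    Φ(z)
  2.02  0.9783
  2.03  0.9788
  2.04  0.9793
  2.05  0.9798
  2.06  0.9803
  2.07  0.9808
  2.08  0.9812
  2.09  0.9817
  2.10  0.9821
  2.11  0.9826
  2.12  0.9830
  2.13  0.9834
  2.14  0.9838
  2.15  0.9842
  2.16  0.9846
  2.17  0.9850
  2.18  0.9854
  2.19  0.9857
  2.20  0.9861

€63.74

σ√T = 0.21 × 0.5000 = 0.1050
d₁ = [ln(320/260) + (0.056 + 0.21²/2)·0.25] / 0.1050 = [0.2076 + 0.0195] / 0.1050 = 2.1634 which rounds to 2.16
d₂ = d₁ − σ√T = 2.1634 − 0.1050 = 2.0584 which rounds to 2.06
e^(−rT) = e^(−0.056·0.25) = 0.9861
N(d₁) = N(2.16) = 0.9846;  N(d₂) = N(2.06) = 0.9803
C = 320·0.9846 − 260·0.9861·0.9803 = 315.0720 − 251.3352 = 63.7368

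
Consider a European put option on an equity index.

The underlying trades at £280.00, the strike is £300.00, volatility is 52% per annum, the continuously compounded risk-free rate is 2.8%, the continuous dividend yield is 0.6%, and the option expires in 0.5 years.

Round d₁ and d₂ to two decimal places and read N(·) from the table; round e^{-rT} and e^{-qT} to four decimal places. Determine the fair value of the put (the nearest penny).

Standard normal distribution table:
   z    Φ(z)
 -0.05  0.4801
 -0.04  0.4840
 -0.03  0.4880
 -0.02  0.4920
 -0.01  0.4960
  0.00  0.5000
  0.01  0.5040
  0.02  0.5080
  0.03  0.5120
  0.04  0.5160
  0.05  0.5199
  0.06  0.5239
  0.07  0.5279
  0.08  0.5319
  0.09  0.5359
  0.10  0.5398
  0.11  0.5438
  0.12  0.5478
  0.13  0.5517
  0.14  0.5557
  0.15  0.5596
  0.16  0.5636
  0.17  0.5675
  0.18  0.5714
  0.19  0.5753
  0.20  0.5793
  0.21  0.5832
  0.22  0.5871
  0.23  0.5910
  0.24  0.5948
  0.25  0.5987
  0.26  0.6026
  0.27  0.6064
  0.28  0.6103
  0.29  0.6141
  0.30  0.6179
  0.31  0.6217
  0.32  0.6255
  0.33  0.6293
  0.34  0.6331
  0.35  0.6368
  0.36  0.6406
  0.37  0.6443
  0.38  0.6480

σ√T = 0.52·√0.5 = 0.3677
d₁ = [ln(280/300) + (0.028 − 0.006 + 0.52²/2)·0.5] / 0.3677 = [-0.0690 + 0.0786] / 0.3677 = 0.0261 → 0.03
d₂ = d₁ − σ√T = 0.0261 − 0.3677 = -0.3416 → -0.34
e^(−qT) = e^(−0.006·0.5) = 0.9970;  e^(−rT) = e^(−0.028·0.5) = 0.9861
N(−d₂) = N(0.34) = 0.6331;  N(−d₁) = N(-0.03) = 0.4880
P = 300·0.9861·0.6331 − 280·0.9970·0.4880 = 187.2900 − 136.2301 = 51.0599

£51.06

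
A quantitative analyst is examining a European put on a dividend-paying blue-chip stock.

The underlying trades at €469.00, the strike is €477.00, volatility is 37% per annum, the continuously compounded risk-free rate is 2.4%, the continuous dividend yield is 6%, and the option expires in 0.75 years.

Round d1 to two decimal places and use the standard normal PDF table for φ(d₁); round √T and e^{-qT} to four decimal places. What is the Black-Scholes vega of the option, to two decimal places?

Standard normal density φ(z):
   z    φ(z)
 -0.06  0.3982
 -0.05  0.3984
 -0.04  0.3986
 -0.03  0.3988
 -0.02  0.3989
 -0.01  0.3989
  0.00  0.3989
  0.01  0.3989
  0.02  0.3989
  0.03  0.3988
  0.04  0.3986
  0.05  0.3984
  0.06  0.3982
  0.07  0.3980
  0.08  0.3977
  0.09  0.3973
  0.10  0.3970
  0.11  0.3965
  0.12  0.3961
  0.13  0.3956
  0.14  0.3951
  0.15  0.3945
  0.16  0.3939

154.89

σ√T = 0.37·√0.75 = 0.3204
d₁ = [ln(469/477) + (0.024 − 0.06 + 0.37²/2)·0.75] / 0.3204 = [-0.0169 + 0.0243] / 0.3204 = 0.0232 which rounds to 0.02
√T = √0.75 = 0.8660
φ(d₁) = φ(0.02) = 0.3989
e^(−qT) = e^(−0.06·0.75) = 0.9560
vega = S·e^(−qT)·φ(d₁)·√T = 469·0.9560·0.3989·0.8660 = 154.8862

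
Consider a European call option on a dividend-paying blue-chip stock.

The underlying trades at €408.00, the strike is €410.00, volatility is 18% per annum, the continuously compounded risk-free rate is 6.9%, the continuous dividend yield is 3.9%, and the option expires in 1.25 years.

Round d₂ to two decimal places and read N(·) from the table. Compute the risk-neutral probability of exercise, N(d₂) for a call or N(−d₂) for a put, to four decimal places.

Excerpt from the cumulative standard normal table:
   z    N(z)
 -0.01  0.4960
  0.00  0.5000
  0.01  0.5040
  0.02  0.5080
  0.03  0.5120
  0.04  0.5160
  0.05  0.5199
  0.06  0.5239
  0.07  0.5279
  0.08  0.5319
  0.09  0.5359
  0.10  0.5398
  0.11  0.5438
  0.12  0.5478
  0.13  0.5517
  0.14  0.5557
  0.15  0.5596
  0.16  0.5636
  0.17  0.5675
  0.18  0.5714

σ√T = 0.18·√1.25 = 0.2012
ln(S/K) + (r − q + σ²/2)T = ln(408/410) + (0.069 − 0.039 + 0.18²/2)·1.25 = -0.0049 + 0.0578 = 0.0529
d₁ = 0.0529 / 0.2012 = 0.2627 ≈ 0.26
d₂ = d₁ − σ√T = 0.2627 − 0.2012 = 0.0614 ≈ 0.06
Risk-neutral Pr[S_T > K] = N(d₂) = N(0.06) = 0.5239

0.5239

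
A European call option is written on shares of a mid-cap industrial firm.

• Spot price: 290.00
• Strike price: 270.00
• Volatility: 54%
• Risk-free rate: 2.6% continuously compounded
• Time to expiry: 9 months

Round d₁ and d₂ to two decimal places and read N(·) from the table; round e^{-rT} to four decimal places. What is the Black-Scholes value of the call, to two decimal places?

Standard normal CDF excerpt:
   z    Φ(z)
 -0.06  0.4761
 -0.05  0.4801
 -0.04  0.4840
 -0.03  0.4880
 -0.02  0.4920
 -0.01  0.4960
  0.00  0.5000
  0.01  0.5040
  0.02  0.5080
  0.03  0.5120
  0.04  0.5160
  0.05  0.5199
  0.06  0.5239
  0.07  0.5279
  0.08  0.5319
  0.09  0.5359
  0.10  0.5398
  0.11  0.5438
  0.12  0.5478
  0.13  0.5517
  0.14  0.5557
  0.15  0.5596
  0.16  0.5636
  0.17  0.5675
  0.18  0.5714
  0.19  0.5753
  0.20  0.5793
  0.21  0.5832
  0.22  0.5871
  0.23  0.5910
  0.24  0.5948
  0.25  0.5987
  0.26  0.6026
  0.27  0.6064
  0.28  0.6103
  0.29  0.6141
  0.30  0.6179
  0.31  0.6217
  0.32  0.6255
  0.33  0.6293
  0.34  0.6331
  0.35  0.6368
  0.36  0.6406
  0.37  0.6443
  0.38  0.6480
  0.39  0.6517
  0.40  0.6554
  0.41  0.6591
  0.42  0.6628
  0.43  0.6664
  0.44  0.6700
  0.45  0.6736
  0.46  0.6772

T = 0.75;  σ√T = 0.4677
ln(S/K) + (r + σ²/2)T = ln(290/270) + (0.026 + 0.54²/2)·0.75 = 0.0715 + 0.1289 = 0.2003
d₁ = 0.2003 / 0.4677 = 0.4283 ≈ 0.43
d₂ = d₁ − σ√T = 0.4283 − 0.4677 = -0.0393 ≈ -0.04
exp(−rT) = exp(−0.026·0.75) = 0.9807
C = 290·N(0.43) − 270·0.9807·N(-0.04) = 290·0.6664 − 270·0.9807·0.4840 = 193.2560 − 128.1579 = 65.0981

65.10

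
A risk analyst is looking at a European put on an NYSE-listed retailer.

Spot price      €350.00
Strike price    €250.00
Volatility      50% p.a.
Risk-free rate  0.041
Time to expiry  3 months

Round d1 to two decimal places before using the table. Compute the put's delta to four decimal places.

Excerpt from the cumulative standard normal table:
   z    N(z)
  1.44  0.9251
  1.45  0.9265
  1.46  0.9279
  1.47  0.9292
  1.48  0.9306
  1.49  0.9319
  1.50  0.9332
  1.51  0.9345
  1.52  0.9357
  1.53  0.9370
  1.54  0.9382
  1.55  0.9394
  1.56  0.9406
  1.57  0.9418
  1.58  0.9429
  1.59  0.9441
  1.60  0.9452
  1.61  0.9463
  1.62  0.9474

-0.0655

T = 0.25;  σ√T = 0.2500
d₁ = [ln(350/250) + (0.041 + 0.5²/2)·0.25] / 0.2500 = [0.3365 + 0.0415] / 0.2500 = 1.5119 ≈ 1.51
N(d₁) = N(1.51) = 0.9345
Δ_put = N(d₁) − 1 = 0.9345 − 1 = -0.0655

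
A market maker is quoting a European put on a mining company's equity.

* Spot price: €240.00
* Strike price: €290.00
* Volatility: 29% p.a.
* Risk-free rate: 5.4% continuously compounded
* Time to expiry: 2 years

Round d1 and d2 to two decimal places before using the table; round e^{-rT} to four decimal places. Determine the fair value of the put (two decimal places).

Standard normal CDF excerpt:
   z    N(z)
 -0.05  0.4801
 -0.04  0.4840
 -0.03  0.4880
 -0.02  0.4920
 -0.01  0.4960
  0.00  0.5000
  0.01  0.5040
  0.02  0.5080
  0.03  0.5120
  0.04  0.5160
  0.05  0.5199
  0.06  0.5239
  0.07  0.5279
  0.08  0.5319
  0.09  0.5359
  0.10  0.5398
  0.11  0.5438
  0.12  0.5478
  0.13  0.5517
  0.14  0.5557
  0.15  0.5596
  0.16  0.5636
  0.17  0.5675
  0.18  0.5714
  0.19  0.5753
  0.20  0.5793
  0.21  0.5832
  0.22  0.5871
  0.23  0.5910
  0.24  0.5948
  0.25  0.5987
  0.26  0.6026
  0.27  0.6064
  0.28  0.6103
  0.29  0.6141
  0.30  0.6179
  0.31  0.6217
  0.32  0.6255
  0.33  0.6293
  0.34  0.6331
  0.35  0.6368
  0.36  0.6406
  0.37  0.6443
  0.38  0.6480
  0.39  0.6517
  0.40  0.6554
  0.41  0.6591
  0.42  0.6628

σ√T = 0.29·√2 = 0.4101
ln(S/K) + (r + σ²/2)T = ln(240/290) + (0.054 + 0.29²/2)·2 = -0.1892 + 0.1921 = 0.0029
d₁ = 0.0029 / 0.4101 = 0.0070 ⇒ 0.01
d₂ = d₁ − σ√T = 0.0070 − 0.4101 = -0.4032 ⇒ -0.40
exp(−rT) = exp(−0.054·2) = 0.8976
N(−d₂) = N(0.40) = 0.6554;  N(−d₁) = N(-0.01) = 0.4960
P = 290·0.8976·0.6554 − 240·0.4960 = 170.6032 − 119.0400 = 51.5632

€51.56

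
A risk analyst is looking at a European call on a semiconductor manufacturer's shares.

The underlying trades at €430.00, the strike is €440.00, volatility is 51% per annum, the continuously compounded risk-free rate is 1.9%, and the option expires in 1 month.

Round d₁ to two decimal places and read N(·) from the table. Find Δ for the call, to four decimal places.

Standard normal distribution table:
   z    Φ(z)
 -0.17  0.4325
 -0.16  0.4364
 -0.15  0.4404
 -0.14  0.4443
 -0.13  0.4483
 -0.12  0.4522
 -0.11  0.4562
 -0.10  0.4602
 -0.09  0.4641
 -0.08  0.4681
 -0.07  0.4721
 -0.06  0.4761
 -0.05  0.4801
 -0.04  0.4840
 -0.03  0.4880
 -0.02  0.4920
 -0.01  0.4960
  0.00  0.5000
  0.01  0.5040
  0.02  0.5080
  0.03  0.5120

σ√T = 0.51 × 0.2887 = 0.1472
ln(S/K) + (r + σ²/2)T = ln(430/440) + (0.019 + 0.51²/2)·0.08333 = -0.0230 + 0.0124 = -0.0106
d₁ = -0.0106 / 0.1472 = -0.0718 which rounds to -0.07
N(d₁) = N(-0.07) = 0.4721
Δ_call = N(d₁) = 0.4721

0.4721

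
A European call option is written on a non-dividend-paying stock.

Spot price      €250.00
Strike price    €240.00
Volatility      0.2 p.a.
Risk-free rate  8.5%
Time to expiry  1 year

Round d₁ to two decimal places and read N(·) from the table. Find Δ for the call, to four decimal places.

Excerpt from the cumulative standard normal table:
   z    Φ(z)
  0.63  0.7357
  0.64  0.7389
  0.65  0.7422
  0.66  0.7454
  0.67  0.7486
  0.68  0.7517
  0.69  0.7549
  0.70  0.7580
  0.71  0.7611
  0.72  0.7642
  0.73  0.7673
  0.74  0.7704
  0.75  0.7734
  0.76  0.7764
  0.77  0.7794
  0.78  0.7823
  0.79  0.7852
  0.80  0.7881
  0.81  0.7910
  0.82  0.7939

0.7673

σ√T = 0.2·√1 = 0.2000
d₁ = [ln(250/240) + (0.085 + ½·0.2²)·1] / (σ√T) = (0.0408 + 0.1050) / 0.2000 = 0.7291 → 0.73
N(d₁) = N(0.73) = 0.7673
Δ_call = N(d₁) = 0.7673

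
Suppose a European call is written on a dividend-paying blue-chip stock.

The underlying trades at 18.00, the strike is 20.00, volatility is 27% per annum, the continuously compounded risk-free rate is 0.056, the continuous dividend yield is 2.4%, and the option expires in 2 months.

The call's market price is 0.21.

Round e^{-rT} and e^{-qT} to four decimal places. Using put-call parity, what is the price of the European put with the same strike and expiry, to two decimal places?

2.10

exp(−qT) = exp(−0.024·0.1667) = 0.9960;  exp(−rT) = exp(−0.056·0.1667) = 0.9907
Put-call parity: C − P = S·e^(−qT) − K·e^(−rT) = 18·0.9960 − 20·0.9907 = 17.9280 − 19.8140 = -1.8860
P = C − (C − P) = 0.21 − (-1.8860) = 2.0960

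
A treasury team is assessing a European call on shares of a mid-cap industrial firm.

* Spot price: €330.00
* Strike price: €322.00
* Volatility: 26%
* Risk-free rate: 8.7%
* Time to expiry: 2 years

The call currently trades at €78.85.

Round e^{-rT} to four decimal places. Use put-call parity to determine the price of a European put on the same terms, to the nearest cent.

e^(−rT) = e^(−0.087·2) = 0.8403
Put-call parity: C − P = S − K·e^(−rT) = 330 − 322·0.8403 = 330 − 270.5766 = 59.4234
P = C − (C − P) = 78.85 − (59.4234) = 19.4266

€19.43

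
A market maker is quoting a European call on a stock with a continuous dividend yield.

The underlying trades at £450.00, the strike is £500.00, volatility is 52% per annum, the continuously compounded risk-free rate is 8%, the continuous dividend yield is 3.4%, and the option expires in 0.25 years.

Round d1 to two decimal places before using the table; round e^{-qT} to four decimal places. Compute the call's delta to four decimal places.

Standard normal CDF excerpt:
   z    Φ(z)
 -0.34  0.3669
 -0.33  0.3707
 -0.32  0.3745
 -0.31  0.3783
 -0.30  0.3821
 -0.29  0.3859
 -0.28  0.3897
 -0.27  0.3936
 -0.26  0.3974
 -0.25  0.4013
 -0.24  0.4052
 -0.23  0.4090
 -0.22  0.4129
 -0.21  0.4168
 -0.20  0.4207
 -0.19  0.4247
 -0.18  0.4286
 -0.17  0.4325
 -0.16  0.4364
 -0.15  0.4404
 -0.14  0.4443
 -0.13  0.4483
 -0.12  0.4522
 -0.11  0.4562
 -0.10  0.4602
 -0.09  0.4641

T = 0.25;  σ√T = 0.2600
ln(S/K) + (r − q + σ²/2)T = ln(450/500) + (0.08 − 0.034 + 0.52²/2)·0.25 = -0.1054 + 0.0453 = -0.0601
d₁ = -0.0601 / 0.2600 = -0.2310 which rounds to -0.23
N(d₁) = N(-0.23) = 0.4090
Δ_call = e^(−qT)·N(d₁) = 0.9915·0.4090 = 0.4055

0.4055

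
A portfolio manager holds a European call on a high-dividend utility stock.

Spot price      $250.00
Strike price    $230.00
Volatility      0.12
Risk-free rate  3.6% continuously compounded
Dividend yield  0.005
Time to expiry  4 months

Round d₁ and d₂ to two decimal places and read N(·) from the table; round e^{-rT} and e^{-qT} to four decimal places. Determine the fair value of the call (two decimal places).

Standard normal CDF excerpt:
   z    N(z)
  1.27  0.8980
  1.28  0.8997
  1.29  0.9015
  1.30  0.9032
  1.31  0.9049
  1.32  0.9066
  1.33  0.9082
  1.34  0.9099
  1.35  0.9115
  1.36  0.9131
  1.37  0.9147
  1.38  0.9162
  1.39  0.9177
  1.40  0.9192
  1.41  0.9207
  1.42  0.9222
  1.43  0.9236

$23.00

T = 0.3333;  σ√T = 0.0693
d₁ = [ln(250/230) + (0.036 − 0.005 + ½·0.12²)·0.3333] / (σ√T) = (0.0834 + 0.0127) / 0.0693 = 1.3873 which rounds to 1.39
d₂ = 1.3873 − 0.0693 = 1.3180 which rounds to 1.32
e^(−qT) = e^(−0.005·0.3333) = 0.9983;  e^(−rT) = e^(−0.036·0.3333) = 0.9881
C = 250·0.9983·N(1.39) − 230·0.9881·N(1.32) = 250·0.9983·0.9177 − 230·0.9881·0.9066 = 229.0350 − 206.0366 = 22.9983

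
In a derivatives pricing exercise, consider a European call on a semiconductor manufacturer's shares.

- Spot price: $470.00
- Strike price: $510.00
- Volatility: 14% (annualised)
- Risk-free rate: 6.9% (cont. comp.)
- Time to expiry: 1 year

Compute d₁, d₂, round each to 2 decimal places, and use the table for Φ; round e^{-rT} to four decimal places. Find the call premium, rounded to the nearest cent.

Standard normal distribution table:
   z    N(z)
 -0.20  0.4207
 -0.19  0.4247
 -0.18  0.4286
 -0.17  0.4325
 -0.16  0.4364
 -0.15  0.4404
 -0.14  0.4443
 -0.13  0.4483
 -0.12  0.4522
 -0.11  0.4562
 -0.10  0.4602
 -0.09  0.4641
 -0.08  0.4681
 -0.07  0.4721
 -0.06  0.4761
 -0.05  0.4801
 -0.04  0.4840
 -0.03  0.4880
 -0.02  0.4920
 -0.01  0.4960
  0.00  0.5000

$23.52

σ√T = 0.14 × 1.0000 = 0.1400
d₁ = [ln(470/510) + (0.069 + 0.14²/2)·1] / 0.1400 = [-0.0817 + 0.0788] / 0.1400 = -0.0206 ≈ -0.02
d₂ = d₁ − σ√T = -0.0206 − 0.1400 = -0.1606 ≈ -0.16
exp(−rT) = exp(−0.069·1) = 0.9333
N(d₁) = N(-0.02) = 0.4920;  N(d₂) = N(-0.16) = 0.4364
C = 470·0.4920 − 510·0.9333·0.4364 = 231.2400 − 207.7190 = 23.5210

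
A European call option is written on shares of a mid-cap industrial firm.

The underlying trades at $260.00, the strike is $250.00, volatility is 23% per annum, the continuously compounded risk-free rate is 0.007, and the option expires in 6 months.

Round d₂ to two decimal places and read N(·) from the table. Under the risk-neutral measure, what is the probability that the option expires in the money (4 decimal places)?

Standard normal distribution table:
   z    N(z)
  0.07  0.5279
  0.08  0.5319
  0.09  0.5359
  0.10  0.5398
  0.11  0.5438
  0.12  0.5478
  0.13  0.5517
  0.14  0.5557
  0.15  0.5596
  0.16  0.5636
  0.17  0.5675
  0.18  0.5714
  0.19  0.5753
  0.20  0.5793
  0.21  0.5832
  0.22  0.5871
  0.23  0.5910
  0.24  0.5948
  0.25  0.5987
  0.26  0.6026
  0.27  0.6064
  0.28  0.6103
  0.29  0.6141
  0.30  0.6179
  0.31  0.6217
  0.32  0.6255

0.5714

T = 0.5;  σ√T = 0.1626
d₁ = [ln(260/250) + (0.007 + 0.23²/2)·0.5] / 0.1626 = [0.0392 + 0.0167] / 0.1626 = 0.3440 ⇒ 0.34
d₂ = d₁ − σ√T = 0.3440 − 0.1626 = 0.1814 ⇒ 0.18
Pr(exercise) under Q = N(d₂) = 0.5714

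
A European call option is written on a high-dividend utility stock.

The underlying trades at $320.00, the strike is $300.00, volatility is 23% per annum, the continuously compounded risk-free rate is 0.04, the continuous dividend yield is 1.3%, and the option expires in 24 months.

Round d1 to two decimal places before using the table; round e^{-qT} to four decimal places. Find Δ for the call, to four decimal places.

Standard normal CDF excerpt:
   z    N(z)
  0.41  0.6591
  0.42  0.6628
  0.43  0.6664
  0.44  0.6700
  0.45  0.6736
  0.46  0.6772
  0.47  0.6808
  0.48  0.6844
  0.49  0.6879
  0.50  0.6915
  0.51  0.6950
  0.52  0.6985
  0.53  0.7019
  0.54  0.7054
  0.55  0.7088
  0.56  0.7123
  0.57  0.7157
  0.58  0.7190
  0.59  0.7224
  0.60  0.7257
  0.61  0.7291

T = 2;  σ√T = 0.3253
d₁ = [ln(320/300) + (0.04 − 0.013 + ½·0.23²)·2] / (σ√T) = (0.0645 + 0.1069) / 0.3253 = 0.5271 ⇒ 0.53
N(d₁) = N(0.53) = 0.7019
Δ_call = e^(−qT)·N(d₁) = 0.9743·0.7019 = 0.6839

0.6839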